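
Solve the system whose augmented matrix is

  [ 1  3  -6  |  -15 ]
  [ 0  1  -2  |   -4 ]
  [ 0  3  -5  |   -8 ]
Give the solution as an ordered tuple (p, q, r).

R3 → R3 − 3·R2
  [ 1  3  -6  |  -15 ]
  [ 0  1  -2  |   -4 ]
  [ 0  0   1  |    4 ]
R2 → R2 + 2·R3
  [ 1  3  -6  |  -15 ]
  [ 0  1   0  |    4 ]
  [ 0  0   1  |    4 ]
R1 → R1 + 6·R3
  [ 1  3  0  |  9 ]
  [ 0  1  0  |  4 ]
  [ 0  0  1  |  4 ]
R1 → R1 − 3·R2
  [ 1  0  0  |  -3 ]
  [ 0  1  0  |   4 ]
  [ 0  0  1  |   4 ]
Reading off the last column: p = -3, q = 4, r = 4.

(-3, 4, 4)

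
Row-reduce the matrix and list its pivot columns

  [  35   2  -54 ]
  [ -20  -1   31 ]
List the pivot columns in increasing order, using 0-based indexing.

R1 → 1/35·R1
  [   1  2/35  -54/35 ]
  [ -20    -1      31 ]
R2 → R2 + 20·R1
  [ 1  2/35  -54/35 ]
  [ 0   1/7     1/7 ]
R2 → 7·R2
  [ 1  2/35  -54/35 ]
  [ 0     1       1 ]
R1 → R1 − 2/35·R2
  [ 1  0  -8/5 ]
  [ 0  1     1 ]
Pivot columns are the columns containing a leading 1.

0, 1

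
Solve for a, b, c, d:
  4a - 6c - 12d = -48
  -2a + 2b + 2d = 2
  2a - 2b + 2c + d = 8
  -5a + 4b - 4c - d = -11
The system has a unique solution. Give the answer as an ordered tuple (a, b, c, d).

(-3, -4, 2, 2)

Form the augmented matrix and row-reduce:
  [  4   0  -6  -12  |  -48 ]
  [ -2   2   0    2  |    2 ]
  [  2  -2   2    1  |    8 ]
  [ -5   4  -4   -1  |  -11 ]
ρ1 -> 1/4·ρ1
  [  1   0  -3/2  -3  |  -12 ]
  [ -2   2     0   2  |    2 ]
  [  2  -2     2   1  |    8 ]
  [ -5   4    -4  -1  |  -11 ]
ρ2 -> ρ2 + 2·ρ1
  [  1   0  -3/2  -3  |  -12 ]
  [  0   2    -3  -4  |  -22 ]
  [  2  -2     2   1  |    8 ]
  [ -5   4    -4  -1  |  -11 ]
ρ3 -> ρ3 − 2·ρ1
  [  1   0  -3/2  -3  |  -12 ]
  [  0   2    -3  -4  |  -22 ]
  [  0  -2     5   7  |   32 ]
  [ -5   4    -4  -1  |  -11 ]
ρ4 -> ρ4 + 5·ρ1
  [ 1   0   -3/2   -3  |  -12 ]
  [ 0   2     -3   -4  |  -22 ]
  [ 0  -2      5    7  |   32 ]
  [ 0   4  -23/2  -16  |  -71 ]
ρ2 -> 1/2·ρ2
  [ 1   0   -3/2   -3  |  -12 ]
  [ 0   1   -3/2   -2  |  -11 ]
  [ 0  -2      5    7  |   32 ]
  [ 0   4  -23/2  -16  |  -71 ]
ρ3 -> ρ3 + 2·ρ2
  [ 1  0   -3/2   -3  |  -12 ]
  [ 0  1   -3/2   -2  |  -11 ]
  [ 0  0      2    3  |   10 ]
  [ 0  4  -23/2  -16  |  -71 ]
ρ4 -> ρ4 − 4·ρ2
  [ 1  0   -3/2  -3  |  -12 ]
  [ 0  1   -3/2  -2  |  -11 ]
  [ 0  0      2   3  |   10 ]
  [ 0  0  -11/2  -8  |  -27 ]
ρ3 -> 1/2·ρ3
  [ 1  0   -3/2   -3  |  -12 ]
  [ 0  1   -3/2   -2  |  -11 ]
  [ 0  0      1  3/2  |    5 ]
  [ 0  0  -11/2   -8  |  -27 ]
ρ4 -> ρ4 + 11/2·ρ3
  [ 1  0  -3/2   -3  |  -12 ]
  [ 0  1  -3/2   -2  |  -11 ]
  [ 0  0     1  3/2  |    5 ]
  [ 0  0     0  1/4  |  1/2 ]
ρ4 -> 4·ρ4
  [ 1  0  -3/2   -3  |  -12 ]
  [ 0  1  -3/2   -2  |  -11 ]
  [ 0  0     1  3/2  |    5 ]
  [ 0  0     0    1  |    2 ]
ρ3 -> ρ3 − 3/2·ρ4
  [ 1  0  -3/2  -3  |  -12 ]
  [ 0  1  -3/2  -2  |  -11 ]
  [ 0  0     1   0  |    2 ]
  [ 0  0     0   1  |    2 ]
ρ2 -> ρ2 + 2·ρ4
  [ 1  0  -3/2  -3  |  -12 ]
  [ 0  1  -3/2   0  |   -7 ]
  [ 0  0     1   0  |    2 ]
  [ 0  0     0   1  |    2 ]
ρ1 -> ρ1 + 3·ρ4
  [ 1  0  -3/2  0  |  -6 ]
  [ 0  1  -3/2  0  |  -7 ]
  [ 0  0     1  0  |   2 ]
  [ 0  0     0  1  |   2 ]
ρ2 -> ρ2 + 3/2·ρ3
  [ 1  0  -3/2  0  |  -6 ]
  [ 0  1     0  0  |  -4 ]
  [ 0  0     1  0  |   2 ]
  [ 0  0     0  1  |   2 ]
ρ1 -> ρ1 + 3/2·ρ3
  [ 1  0  0  0  |  -3 ]
  [ 0  1  0  0  |  -4 ]
  [ 0  0  1  0  |   2 ]
  [ 0  0  0  1  |   2 ]
Reading off the last column: a = -3, b = -4, c = 2, d = 2.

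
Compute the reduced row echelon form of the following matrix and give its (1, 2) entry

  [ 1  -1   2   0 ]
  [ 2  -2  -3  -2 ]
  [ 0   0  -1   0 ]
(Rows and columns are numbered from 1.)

-1

Subtract 2 times r1 from r2.
  [ 1  -1   2   0 ]
  [ 0   0  -7  -2 ]
  [ 0   0  -1   0 ]
Multiply r2 by -1/7.
  [ 1  -1   2    0 ]
  [ 0   0   1  2/7 ]
  [ 0   0  -1    0 ]
Add r2 to r3.
  [ 1  -1  2    0 ]
  [ 0   0  1  2/7 ]
  [ 0   0  0  2/7 ]
Multiply r3 by 7/2.
  [ 1  -1  2    0 ]
  [ 0   0  1  2/7 ]
  [ 0   0  0    1 ]
Subtract 2/7 times r3 from r2.
  [ 1  -1  2  0 ]
  [ 0   0  1  0 ]
  [ 0   0  0  1 ]
Subtract 2 times r2 from r1.
  [ 1  -1  0  0 ]
  [ 0   0  1  0 ]
  [ 0   0  0  1 ]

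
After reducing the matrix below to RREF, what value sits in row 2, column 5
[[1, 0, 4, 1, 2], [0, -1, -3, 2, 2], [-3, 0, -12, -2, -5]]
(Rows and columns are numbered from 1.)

ρ3 -> ρ3 + 3·ρ1
  [ 1   0   4  1  2 ]
  [ 0  -1  -3  2  2 ]
  [ 0   0   0  1  1 ]
ρ2 -> -1·ρ2
  [ 1  0  4   1   2 ]
  [ 0  1  3  -2  -2 ]
  [ 0  0  0   1   1 ]
ρ2 -> ρ2 + 2·ρ3
  [ 1  0  4  1  2 ]
  [ 0  1  3  0  0 ]
  [ 0  0  0  1  1 ]
ρ1 -> ρ1 − ρ3
  [ 1  0  4  0  1 ]
  [ 0  1  3  0  0 ]
  [ 0  0  0  1  1 ]

0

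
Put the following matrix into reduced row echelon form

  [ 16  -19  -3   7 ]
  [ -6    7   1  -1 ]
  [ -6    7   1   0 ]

r1 -> 1/16·r1
  [  1  -19/16  -3/16  7/16 ]
  [ -6       7      1    -1 ]
  [ -6       7      1     0 ]
r2 -> r2 + 6·r1
  [  1  -19/16  -3/16  7/16 ]
  [  0    -1/8   -1/8  13/8 ]
  [ -6       7      1     0 ]
r3 -> r3 + 6·r1
  [ 1  -19/16  -3/16  7/16 ]
  [ 0    -1/8   -1/8  13/8 ]
  [ 0    -1/8   -1/8  21/8 ]
r2 -> -8·r2
  [ 1  -19/16  -3/16  7/16 ]
  [ 0       1      1   -13 ]
  [ 0    -1/8   -1/8  21/8 ]
r3 -> r3 + 1/8·r2
  [ 1  -19/16  -3/16  7/16 ]
  [ 0       1      1   -13 ]
  [ 0       0      0     1 ]
r2 -> r2 + 13·r3
  [ 1  -19/16  -3/16  7/16 ]
  [ 0       1      1     0 ]
  [ 0       0      0     1 ]
r1 -> r1 − 7/16·r3
  [ 1  -19/16  -3/16  0 ]
  [ 0       1      1  0 ]
  [ 0       0      0  1 ]
r1 -> r1 + 19/16·r2
  [ 1  0  1  0 ]
  [ 0  1  1  0 ]
  [ 0  0  0  1 ]

[[1, 0, 1, 0], [0, 1, 1, 0], [0, 0, 0, 1]]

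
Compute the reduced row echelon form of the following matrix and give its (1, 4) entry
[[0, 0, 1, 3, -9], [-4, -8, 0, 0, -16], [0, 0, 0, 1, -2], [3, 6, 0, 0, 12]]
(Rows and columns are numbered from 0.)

r1 <-> r2
  [ -4  -8  0  0  -16 ]
  [  0   0  1  3   -9 ]
  [  0   0  0  1   -2 ]
  [  3   6  0  0   12 ]
r1 -> -1/4·r1
  [ 1  2  0  0   4 ]
  [ 0  0  1  3  -9 ]
  [ 0  0  0  1  -2 ]
  [ 3  6  0  0  12 ]
r4 -> r4 − 3·r1
  [ 1  2  0  0   4 ]
  [ 0  0  1  3  -9 ]
  [ 0  0  0  1  -2 ]
  [ 0  0  0  0   0 ]
r2 -> r2 − 3·r3
  [ 1  2  0  0   4 ]
  [ 0  0  1  0  -3 ]
  [ 0  0  0  1  -2 ]
  [ 0  0  0  0   0 ]

-3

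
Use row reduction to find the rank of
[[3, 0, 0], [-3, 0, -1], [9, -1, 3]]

rank = 3

ρ1 -> 1/3·ρ1
ρ2 -> ρ2 + 3·ρ1
ρ3 -> ρ3 − 9·ρ1
ρ2 ↔ ρ3
ρ2 -> -1·ρ2
ρ3 -> -1·ρ3
ρ2 -> ρ2 + 3·ρ3
The reduced form has 3 nonzero rows.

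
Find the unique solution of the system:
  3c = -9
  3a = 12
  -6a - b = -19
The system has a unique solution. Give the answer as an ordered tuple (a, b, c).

Form the augmented matrix and row-reduce:
  [  0   0  3  |   -9 ]
  [  3   0  0  |   12 ]
  [ -6  -1  0  |  -19 ]
Swap R1 and R2.
  [  3   0  0  |   12 ]
  [  0   0  3  |   -9 ]
  [ -6  -1  0  |  -19 ]
Multiply R1 by 1/3.
  [  1   0  0  |    4 ]
  [  0   0  3  |   -9 ]
  [ -6  -1  0  |  -19 ]
Add 6 times R1 to R3.
  [ 1   0  0  |   4 ]
  [ 0   0  3  |  -9 ]
  [ 0  -1  0  |   5 ]
Swap R2 and R3.
  [ 1   0  0  |   4 ]
  [ 0  -1  0  |   5 ]
  [ 0   0  3  |  -9 ]
Multiply R2 by -1.
  [ 1  0  0  |   4 ]
  [ 0  1  0  |  -5 ]
  [ 0  0  3  |  -9 ]
Multiply R3 by 1/3.
  [ 1  0  0  |   4 ]
  [ 0  1  0  |  -5 ]
  [ 0  0  1  |  -3 ]
Reading off the last column: a = 4, b = -5, c = -3.

(4, -5, -3)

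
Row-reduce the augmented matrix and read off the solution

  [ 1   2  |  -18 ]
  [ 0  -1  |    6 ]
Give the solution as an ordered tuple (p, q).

R2 → -1·R2
  [ 1  2  |  -18 ]
  [ 0  1  |   -6 ]
R1 → R1 − 2·R2
  [ 1  0  |  -6 ]
  [ 0  1  |  -6 ]
Reading off the last column: p = -6, q = -6.

(-6, -6)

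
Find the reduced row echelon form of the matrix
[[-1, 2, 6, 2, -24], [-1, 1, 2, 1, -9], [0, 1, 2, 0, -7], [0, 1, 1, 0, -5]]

R1 → -1·R1
  [  1  -2  -6  -2  24 ]
  [ -1   1   2   1  -9 ]
  [  0   1   2   0  -7 ]
  [  0   1   1   0  -5 ]
R2 → R2 + R1
  [ 1  -2  -6  -2  24 ]
  [ 0  -1  -4  -1  15 ]
  [ 0   1   2   0  -7 ]
  [ 0   1   1   0  -5 ]
R2 → -1·R2
  [ 1  -2  -6  -2   24 ]
  [ 0   1   4   1  -15 ]
  [ 0   1   2   0   -7 ]
  [ 0   1   1   0   -5 ]
R3 → R3 − R2
  [ 1  -2  -6  -2   24 ]
  [ 0   1   4   1  -15 ]
  [ 0   0  -2  -1    8 ]
  [ 0   1   1   0   -5 ]
R4 → R4 − R2
  [ 1  -2  -6  -2   24 ]
  [ 0   1   4   1  -15 ]
  [ 0   0  -2  -1    8 ]
  [ 0   0  -3  -1   10 ]
R3 → -1/2·R3
  [ 1  -2  -6   -2   24 ]
  [ 0   1   4    1  -15 ]
  [ 0   0   1  1/2   -4 ]
  [ 0   0  -3   -1   10 ]
R4 → R4 + 3·R3
  [ 1  -2  -6   -2   24 ]
  [ 0   1   4    1  -15 ]
  [ 0   0   1  1/2   -4 ]
  [ 0   0   0  1/2   -2 ]
R4 → 2·R4
  [ 1  -2  -6   -2   24 ]
  [ 0   1   4    1  -15 ]
  [ 0   0   1  1/2   -4 ]
  [ 0   0   0    1   -4 ]
R3 → R3 − 1/2·R4
  [ 1  -2  -6  -2   24 ]
  [ 0   1   4   1  -15 ]
  [ 0   0   1   0   -2 ]
  [ 0   0   0   1   -4 ]
R2 → R2 − R4
  [ 1  -2  -6  -2   24 ]
  [ 0   1   4   0  -11 ]
  [ 0   0   1   0   -2 ]
  [ 0   0   0   1   -4 ]
R1 → R1 + 2·R4
  [ 1  -2  -6  0   16 ]
  [ 0   1   4  0  -11 ]
  [ 0   0   1  0   -2 ]
  [ 0   0   0  1   -4 ]
R2 → R2 − 4·R3
  [ 1  -2  -6  0  16 ]
  [ 0   1   0  0  -3 ]
  [ 0   0   1  0  -2 ]
  [ 0   0   0  1  -4 ]
R1 → R1 + 6·R3
  [ 1  -2  0  0   4 ]
  [ 0   1  0  0  -3 ]
  [ 0   0  1  0  -2 ]
  [ 0   0  0  1  -4 ]
R1 → R1 + 2·R2
  [ 1  0  0  0  -2 ]
  [ 0  1  0  0  -3 ]
  [ 0  0  1  0  -2 ]
  [ 0  0  0  1  -4 ]

[[1, 0, 0, 0, -2], [0, 1, 0, 0, -3], [0, 0, 1, 0, -2], [0, 0, 0, 1, -4]]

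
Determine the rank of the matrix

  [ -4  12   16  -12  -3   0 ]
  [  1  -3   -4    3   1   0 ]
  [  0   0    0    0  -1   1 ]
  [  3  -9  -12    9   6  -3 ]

ρ1 ← -1/4·ρ1
  [ 1  -3   -4  3  3/4   0 ]
  [ 1  -3   -4  3    1   0 ]
  [ 0   0    0  0   -1   1 ]
  [ 3  -9  -12  9    6  -3 ]
ρ2 ← ρ2 − ρ1
  [ 1  -3   -4  3  3/4   0 ]
  [ 0   0    0  0  1/4   0 ]
  [ 0   0    0  0   -1   1 ]
  [ 3  -9  -12  9    6  -3 ]
ρ4 ← ρ4 − 3·ρ1
  [ 1  -3  -4  3   3/4   0 ]
  [ 0   0   0  0   1/4   0 ]
  [ 0   0   0  0    -1   1 ]
  [ 0   0   0  0  15/4  -3 ]
ρ2 ← 4·ρ2
  [ 1  -3  -4  3   3/4   0 ]
  [ 0   0   0  0     1   0 ]
  [ 0   0   0  0    -1   1 ]
  [ 0   0   0  0  15/4  -3 ]
ρ3 ← ρ3 + ρ2
  [ 1  -3  -4  3   3/4   0 ]
  [ 0   0   0  0     1   0 ]
  [ 0   0   0  0     0   1 ]
  [ 0   0   0  0  15/4  -3 ]
ρ4 ← ρ4 − 15/4·ρ2
  [ 1  -3  -4  3  3/4   0 ]
  [ 0   0   0  0    1   0 ]
  [ 0   0   0  0    0   1 ]
  [ 0   0   0  0    0  -3 ]
ρ4 ← ρ4 + 3·ρ3
  [ 1  -3  -4  3  3/4  0 ]
  [ 0   0   0  0    1  0 ]
  [ 0   0   0  0    0  1 ]
  [ 0   0   0  0    0  0 ]
ρ1 ← ρ1 − 3/4·ρ2
  [ 1  -3  -4  3  0  0 ]
  [ 0   0   0  0  1  0 ]
  [ 0   0   0  0  0  1 ]
  [ 0   0   0  0  0  0 ]
The reduced form has 3 nonzero rows.

rank = 3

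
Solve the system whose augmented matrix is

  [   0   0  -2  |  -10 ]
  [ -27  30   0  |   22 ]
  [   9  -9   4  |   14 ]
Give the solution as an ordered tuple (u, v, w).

(2/3, 4/3, 5)

R1 <=> R2
  [ -27  30   0  |   22 ]
  [   0   0  -2  |  -10 ]
  [   9  -9   4  |   14 ]
R1 -> -1/27·R1
  [ 1  -10/9   0  |  -22/27 ]
  [ 0      0  -2  |     -10 ]
  [ 9     -9   4  |      14 ]
R3 -> R3 − 9·R1
  [ 1  -10/9   0  |  -22/27 ]
  [ 0      0  -2  |     -10 ]
  [ 0      1   4  |    64/3 ]
R2 <=> R3
  [ 1  -10/9   0  |  -22/27 ]
  [ 0      1   4  |    64/3 ]
  [ 0      0  -2  |     -10 ]
R3 -> -1/2·R3
  [ 1  -10/9  0  |  -22/27 ]
  [ 0      1  4  |    64/3 ]
  [ 0      0  1  |       5 ]
R2 -> R2 − 4·R3
  [ 1  -10/9  0  |  -22/27 ]
  [ 0      1  0  |     4/3 ]
  [ 0      0  1  |       5 ]
R1 -> R1 + 10/9·R2
  [ 1  0  0  |  2/3 ]
  [ 0  1  0  |  4/3 ]
  [ 0  0  1  |    5 ]
Reading off the last column: u = 2/3, v = 4/3, w = 5.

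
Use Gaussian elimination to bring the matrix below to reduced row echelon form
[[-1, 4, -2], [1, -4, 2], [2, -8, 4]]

Multiply ρ1 by -1.
  [ 1  -4  2 ]
  [ 1  -4  2 ]
  [ 2  -8  4 ]
Subtract ρ1 from ρ2.
  [ 1  -4  2 ]
  [ 0   0  0 ]
  [ 2  -8  4 ]
Subtract 2 times ρ1 from ρ3.
  [ 1  -4  2 ]
  [ 0   0  0 ]
  [ 0   0  0 ]

[[1, -4, 2], [0, 0, 0], [0, 0, 0]]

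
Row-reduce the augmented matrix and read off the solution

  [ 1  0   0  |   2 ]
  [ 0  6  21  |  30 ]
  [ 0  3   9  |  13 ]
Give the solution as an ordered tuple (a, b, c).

Multiply R2 by 1/6.
  [ 1  0    0  |   2 ]
  [ 0  1  7/2  |   5 ]
  [ 0  3    9  |  13 ]
Subtract 3 times R2 from R3.
  [ 1  0     0  |   2 ]
  [ 0  1   7/2  |   5 ]
  [ 0  0  -3/2  |  -2 ]
Multiply R3 by -2/3.
  [ 1  0    0  |    2 ]
  [ 0  1  7/2  |    5 ]
  [ 0  0    1  |  4/3 ]
Subtract 7/2 times R3 from R2.
  [ 1  0  0  |    2 ]
  [ 0  1  0  |  1/3 ]
  [ 0  0  1  |  4/3 ]
Reading off the last column: a = 2, b = 1/3, c = 4/3.

(2, 1/3, 4/3)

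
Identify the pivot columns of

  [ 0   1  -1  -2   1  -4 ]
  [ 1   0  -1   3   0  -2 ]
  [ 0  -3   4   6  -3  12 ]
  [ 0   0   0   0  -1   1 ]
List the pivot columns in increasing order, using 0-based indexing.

r1 ↔ r2
  [ 1   0  -1   3   0  -2 ]
  [ 0   1  -1  -2   1  -4 ]
  [ 0  -3   4   6  -3  12 ]
  [ 0   0   0   0  -1   1 ]
r3 -> r3 + 3·r2
  [ 1  0  -1   3   0  -2 ]
  [ 0  1  -1  -2   1  -4 ]
  [ 0  0   1   0   0   0 ]
  [ 0  0   0   0  -1   1 ]
r4 -> -1·r4
  [ 1  0  -1   3  0  -2 ]
  [ 0  1  -1  -2  1  -4 ]
  [ 0  0   1   0  0   0 ]
  [ 0  0   0   0  1  -1 ]
r2 -> r2 − r4
  [ 1  0  -1   3  0  -2 ]
  [ 0  1  -1  -2  0  -3 ]
  [ 0  0   1   0  0   0 ]
  [ 0  0   0   0  1  -1 ]
r2 -> r2 + r3
  [ 1  0  -1   3  0  -2 ]
  [ 0  1   0  -2  0  -3 ]
  [ 0  0   1   0  0   0 ]
  [ 0  0   0   0  1  -1 ]
r1 -> r1 + r3
  [ 1  0  0   3  0  -2 ]
  [ 0  1  0  -2  0  -3 ]
  [ 0  0  1   0  0   0 ]
  [ 0  0  0   0  1  -1 ]
Pivot columns are the columns containing a leading 1.

0, 1, 2, 4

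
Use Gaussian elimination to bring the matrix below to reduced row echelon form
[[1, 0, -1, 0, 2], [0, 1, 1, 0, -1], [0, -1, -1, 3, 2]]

Add ρ2 to ρ3.
  [ 1  0  -1  0   2 ]
  [ 0  1   1  0  -1 ]
  [ 0  0   0  3   1 ]
Multiply ρ3 by 1/3.
  [ 1  0  -1  0    2 ]
  [ 0  1   1  0   -1 ]
  [ 0  0   0  1  1/3 ]

[[1, 0, -1, 0, 2], [0, 1, 1, 0, -1], [0, 0, 0, 1, 1/3]]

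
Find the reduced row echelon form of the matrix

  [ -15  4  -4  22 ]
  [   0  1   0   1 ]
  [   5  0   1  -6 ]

[[1, 0, 0, -6/5], [0, 1, 0, 1], [0, 0, 1, 0]]

Multiply ρ1 by -1/15.
  [ 1  -4/15  4/15  -22/15 ]
  [ 0      1     0       1 ]
  [ 5      0     1      -6 ]
Subtract 5 times ρ1 from ρ3.
  [ 1  -4/15  4/15  -22/15 ]
  [ 0      1     0       1 ]
  [ 0    4/3  -1/3     4/3 ]
Subtract 4/3 times ρ2 from ρ3.
  [ 1  -4/15  4/15  -22/15 ]
  [ 0      1     0       1 ]
  [ 0      0  -1/3       0 ]
Multiply ρ3 by -3.
  [ 1  -4/15  4/15  -22/15 ]
  [ 0      1     0       1 ]
  [ 0      0     1       0 ]
Subtract 4/15 times ρ3 from ρ1.
  [ 1  -4/15  0  -22/15 ]
  [ 0      1  0       1 ]
  [ 0      0  1       0 ]
Add 4/15 times ρ2 to ρ1.
  [ 1  0  0  -6/5 ]
  [ 0  1  0     1 ]
  [ 0  0  1     0 ]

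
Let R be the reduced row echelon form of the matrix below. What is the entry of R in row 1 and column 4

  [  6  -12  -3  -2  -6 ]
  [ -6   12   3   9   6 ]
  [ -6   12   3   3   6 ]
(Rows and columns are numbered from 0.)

R1 -> 1/6·R1
R2 -> R2 + 6·R1
R3 -> R3 + 6·R1
R2 -> 1/7·R2
R3 -> R3 − R2
R1 -> R1 + 1/3·R2

0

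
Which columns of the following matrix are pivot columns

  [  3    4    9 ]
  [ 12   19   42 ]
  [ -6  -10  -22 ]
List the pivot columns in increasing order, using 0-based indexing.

Multiply R1 by 1/3.
Subtract 12 times R1 from R2.
Add 6 times R1 to R3.
Multiply R2 by 1/3.
Add 2 times R2 to R3.
Subtract 4/3 times R2 from R1.
Pivot columns are the columns containing a leading 1.

0, 1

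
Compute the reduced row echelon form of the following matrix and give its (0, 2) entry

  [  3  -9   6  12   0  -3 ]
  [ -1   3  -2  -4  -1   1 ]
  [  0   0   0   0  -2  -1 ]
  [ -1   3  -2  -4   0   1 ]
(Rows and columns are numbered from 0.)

r1 → 1/3·r1
  [  1  -3   2   4   0  -1 ]
  [ -1   3  -2  -4  -1   1 ]
  [  0   0   0   0  -2  -1 ]
  [ -1   3  -2  -4   0   1 ]
r2 → r2 + r1
  [  1  -3   2   4   0  -1 ]
  [  0   0   0   0  -1   0 ]
  [  0   0   0   0  -2  -1 ]
  [ -1   3  -2  -4   0   1 ]
r4 → r4 + r1
  [ 1  -3  2  4   0  -1 ]
  [ 0   0  0  0  -1   0 ]
  [ 0   0  0  0  -2  -1 ]
  [ 0   0  0  0   0   0 ]
r2 → -1·r2
  [ 1  -3  2  4   0  -1 ]
  [ 0   0  0  0   1   0 ]
  [ 0   0  0  0  -2  -1 ]
  [ 0   0  0  0   0   0 ]
r3 → r3 + 2·r2
  [ 1  -3  2  4  0  -1 ]
  [ 0   0  0  0  1   0 ]
  [ 0   0  0  0  0  -1 ]
  [ 0   0  0  0  0   0 ]
r3 → -1·r3
  [ 1  -3  2  4  0  -1 ]
  [ 0   0  0  0  1   0 ]
  [ 0   0  0  0  0   1 ]
  [ 0   0  0  0  0   0 ]
r1 → r1 + r3
  [ 1  -3  2  4  0  0 ]
  [ 0   0  0  0  1  0 ]
  [ 0   0  0  0  0  1 ]
  [ 0   0  0  0  0  0 ]

2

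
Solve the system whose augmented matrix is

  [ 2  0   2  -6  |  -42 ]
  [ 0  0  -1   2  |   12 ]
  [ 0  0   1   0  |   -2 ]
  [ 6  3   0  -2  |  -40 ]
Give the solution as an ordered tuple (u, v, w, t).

ρ1 → 1/2·ρ1
  [ 1  0   1  -3  |  -21 ]
  [ 0  0  -1   2  |   12 ]
  [ 0  0   1   0  |   -2 ]
  [ 6  3   0  -2  |  -40 ]
ρ4 → ρ4 − 6·ρ1
  [ 1  0   1  -3  |  -21 ]
  [ 0  0  -1   2  |   12 ]
  [ 0  0   1   0  |   -2 ]
  [ 0  3  -6  16  |   86 ]
ρ2 ↔ ρ4
  [ 1  0   1  -3  |  -21 ]
  [ 0  3  -6  16  |   86 ]
  [ 0  0   1   0  |   -2 ]
  [ 0  0  -1   2  |   12 ]
ρ2 → 1/3·ρ2
  [ 1  0   1    -3  |   -21 ]
  [ 0  1  -2  16/3  |  86/3 ]
  [ 0  0   1     0  |    -2 ]
  [ 0  0  -1     2  |    12 ]
ρ4 → ρ4 + ρ3
  [ 1  0   1    -3  |   -21 ]
  [ 0  1  -2  16/3  |  86/3 ]
  [ 0  0   1     0  |    -2 ]
  [ 0  0   0     2  |    10 ]
ρ4 → 1/2·ρ4
  [ 1  0   1    -3  |   -21 ]
  [ 0  1  -2  16/3  |  86/3 ]
  [ 0  0   1     0  |    -2 ]
  [ 0  0   0     1  |     5 ]
ρ2 → ρ2 − 16/3·ρ4
  [ 1  0   1  -3  |  -21 ]
  [ 0  1  -2   0  |    2 ]
  [ 0  0   1   0  |   -2 ]
  [ 0  0   0   1  |    5 ]
ρ1 → ρ1 + 3·ρ4
  [ 1  0   1  0  |  -6 ]
  [ 0  1  -2  0  |   2 ]
  [ 0  0   1  0  |  -2 ]
  [ 0  0   0  1  |   5 ]
ρ2 → ρ2 + 2·ρ3
  [ 1  0  1  0  |  -6 ]
  [ 0  1  0  0  |  -2 ]
  [ 0  0  1  0  |  -2 ]
  [ 0  0  0  1  |   5 ]
ρ1 → ρ1 − ρ3
  [ 1  0  0  0  |  -4 ]
  [ 0  1  0  0  |  -2 ]
  [ 0  0  1  0  |  -2 ]
  [ 0  0  0  1  |   5 ]
Reading off the last column: u = -4, v = -2, w = -2, t = 5.

(-4, -2, -2, 5)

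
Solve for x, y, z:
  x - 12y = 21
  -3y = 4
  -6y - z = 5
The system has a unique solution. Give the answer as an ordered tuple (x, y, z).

Form the augmented matrix and row-reduce:
  [ 1  -12   0  |  21 ]
  [ 0   -3   0  |   4 ]
  [ 0   -6  -1  |   5 ]
R2 → -1/3·R2
  [ 1  -12   0  |    21 ]
  [ 0    1   0  |  -4/3 ]
  [ 0   -6  -1  |     5 ]
R3 → R3 + 6·R2
  [ 1  -12   0  |    21 ]
  [ 0    1   0  |  -4/3 ]
  [ 0    0  -1  |    -3 ]
R3 → -1·R3
  [ 1  -12  0  |    21 ]
  [ 0    1  0  |  -4/3 ]
  [ 0    0  1  |     3 ]
R1 → R1 + 12·R2
  [ 1  0  0  |     5 ]
  [ 0  1  0  |  -4/3 ]
  [ 0  0  1  |     3 ]
Reading off the last column: x = 5, y = -4/3, z = 3.

(5, -4/3, 3)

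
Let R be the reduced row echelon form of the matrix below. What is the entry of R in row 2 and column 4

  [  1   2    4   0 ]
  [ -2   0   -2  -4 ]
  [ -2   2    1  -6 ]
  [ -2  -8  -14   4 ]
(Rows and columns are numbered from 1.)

-1

ρ2 -> ρ2 + 2·ρ1
  [  1   2    4   0 ]
  [  0   4    6  -4 ]
  [ -2   2    1  -6 ]
  [ -2  -8  -14   4 ]
ρ3 -> ρ3 + 2·ρ1
  [  1   2    4   0 ]
  [  0   4    6  -4 ]
  [  0   6    9  -6 ]
  [ -2  -8  -14   4 ]
ρ4 -> ρ4 + 2·ρ1
  [ 1   2   4   0 ]
  [ 0   4   6  -4 ]
  [ 0   6   9  -6 ]
  [ 0  -4  -6   4 ]
ρ2 -> 1/4·ρ2
  [ 1   2    4   0 ]
  [ 0   1  3/2  -1 ]
  [ 0   6    9  -6 ]
  [ 0  -4   -6   4 ]
ρ3 -> ρ3 − 6·ρ2
  [ 1   2    4   0 ]
  [ 0   1  3/2  -1 ]
  [ 0   0    0   0 ]
  [ 0  -4   -6   4 ]
ρ4 -> ρ4 + 4·ρ2
  [ 1  2    4   0 ]
  [ 0  1  3/2  -1 ]
  [ 0  0    0   0 ]
  [ 0  0    0   0 ]
ρ1 -> ρ1 − 2·ρ2
  [ 1  0    1   2 ]
  [ 0  1  3/2  -1 ]
  [ 0  0    0   0 ]
  [ 0  0    0   0 ]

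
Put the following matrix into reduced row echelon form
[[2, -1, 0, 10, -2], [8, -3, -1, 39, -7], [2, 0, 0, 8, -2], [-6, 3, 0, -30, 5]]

r1 → 1/2·r1
  [  1  -1/2   0    5  -1 ]
  [  8    -3  -1   39  -7 ]
  [  2     0   0    8  -2 ]
  [ -6     3   0  -30   5 ]
r2 → r2 − 8·r1
  [  1  -1/2   0    5  -1 ]
  [  0     1  -1   -1   1 ]
  [  2     0   0    8  -2 ]
  [ -6     3   0  -30   5 ]
r3 → r3 − 2·r1
  [  1  -1/2   0    5  -1 ]
  [  0     1  -1   -1   1 ]
  [  0     1   0   -2   0 ]
  [ -6     3   0  -30   5 ]
r4 → r4 + 6·r1
  [ 1  -1/2   0   5  -1 ]
  [ 0     1  -1  -1   1 ]
  [ 0     1   0  -2   0 ]
  [ 0     0   0   0  -1 ]
r3 → r3 − r2
  [ 1  -1/2   0   5  -1 ]
  [ 0     1  -1  -1   1 ]
  [ 0     0   1  -1  -1 ]
  [ 0     0   0   0  -1 ]
r4 → -1·r4
  [ 1  -1/2   0   5  -1 ]
  [ 0     1  -1  -1   1 ]
  [ 0     0   1  -1  -1 ]
  [ 0     0   0   0   1 ]
r3 → r3 + r4
  [ 1  -1/2   0   5  -1 ]
  [ 0     1  -1  -1   1 ]
  [ 0     0   1  -1   0 ]
  [ 0     0   0   0   1 ]
r2 → r2 − r4
  [ 1  -1/2   0   5  -1 ]
  [ 0     1  -1  -1   0 ]
  [ 0     0   1  -1   0 ]
  [ 0     0   0   0   1 ]
r1 → r1 + r4
  [ 1  -1/2   0   5  0 ]
  [ 0     1  -1  -1  0 ]
  [ 0     0   1  -1  0 ]
  [ 0     0   0   0  1 ]
r2 → r2 + r3
  [ 1  -1/2  0   5  0 ]
  [ 0     1  0  -2  0 ]
  [ 0     0  1  -1  0 ]
  [ 0     0  0   0  1 ]
r1 → r1 + 1/2·r2
  [ 1  0  0   4  0 ]
  [ 0  1  0  -2  0 ]
  [ 0  0  1  -1  0 ]
  [ 0  0  0   0  1 ]

[[1, 0, 0, 4, 0], [0, 1, 0, -2, 0], [0, 0, 1, -1, 0], [0, 0, 0, 0, 1]]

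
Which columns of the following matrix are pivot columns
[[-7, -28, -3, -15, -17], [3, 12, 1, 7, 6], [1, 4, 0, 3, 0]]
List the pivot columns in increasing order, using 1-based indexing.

Multiply ρ1 by -1/7.
  [ 1   4  3/7  15/7  17/7 ]
  [ 3  12    1     7     6 ]
  [ 1   4    0     3     0 ]
Subtract 3 times ρ1 from ρ2.
  [ 1  4   3/7  15/7  17/7 ]
  [ 0  0  -2/7   4/7  -9/7 ]
  [ 1  4     0     3     0 ]
Subtract ρ1 from ρ3.
  [ 1  4   3/7  15/7   17/7 ]
  [ 0  0  -2/7   4/7   -9/7 ]
  [ 0  0  -3/7   6/7  -17/7 ]
Multiply ρ2 by -7/2.
  [ 1  4   3/7  15/7   17/7 ]
  [ 0  0     1    -2    9/2 ]
  [ 0  0  -3/7   6/7  -17/7 ]
Add 3/7 times ρ2 to ρ3.
  [ 1  4  3/7  15/7  17/7 ]
  [ 0  0    1    -2   9/2 ]
  [ 0  0    0     0  -1/2 ]
Multiply ρ3 by -2.
  [ 1  4  3/7  15/7  17/7 ]
  [ 0  0    1    -2   9/2 ]
  [ 0  0    0     0     1 ]
Subtract 9/2 times ρ3 from ρ2.
  [ 1  4  3/7  15/7  17/7 ]
  [ 0  0    1    -2     0 ]
  [ 0  0    0     0     1 ]
Subtract 17/7 times ρ3 from ρ1.
  [ 1  4  3/7  15/7  0 ]
  [ 0  0    1    -2  0 ]
  [ 0  0    0     0  1 ]
Subtract 3/7 times ρ2 from ρ1.
  [ 1  4  0   3  0 ]
  [ 0  0  1  -2  0 ]
  [ 0  0  0   0  1 ]
Pivot columns are the columns containing a leading 1.

1, 3, 5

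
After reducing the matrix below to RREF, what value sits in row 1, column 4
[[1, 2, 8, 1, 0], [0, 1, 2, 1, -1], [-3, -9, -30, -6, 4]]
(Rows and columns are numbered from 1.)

r3 ← r3 + 3·r1
  [ 1   2   8   1   0 ]
  [ 0   1   2   1  -1 ]
  [ 0  -3  -6  -3   4 ]
r3 ← r3 + 3·r2
  [ 1  2  8  1   0 ]
  [ 0  1  2  1  -1 ]
  [ 0  0  0  0   1 ]
r2 ← r2 + r3
  [ 1  2  8  1  0 ]
  [ 0  1  2  1  0 ]
  [ 0  0  0  0  1 ]
r1 ← r1 − 2·r2
  [ 1  0  4  -1  0 ]
  [ 0  1  2   1  0 ]
  [ 0  0  0   0  1 ]

-1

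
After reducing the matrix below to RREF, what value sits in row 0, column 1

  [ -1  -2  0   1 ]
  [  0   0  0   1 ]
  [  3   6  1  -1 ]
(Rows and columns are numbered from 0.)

r1 -> -1·r1
  [ 1  2  0  -1 ]
  [ 0  0  0   1 ]
  [ 3  6  1  -1 ]
r3 -> r3 − 3·r1
  [ 1  2  0  -1 ]
  [ 0  0  0   1 ]
  [ 0  0  1   2 ]
r2 <=> r3
  [ 1  2  0  -1 ]
  [ 0  0  1   2 ]
  [ 0  0  0   1 ]
r2 -> r2 − 2·r3
  [ 1  2  0  -1 ]
  [ 0  0  1   0 ]
  [ 0  0  0   1 ]
r1 -> r1 + r3
  [ 1  2  0  0 ]
  [ 0  0  1  0 ]
  [ 0  0  0  1 ]

2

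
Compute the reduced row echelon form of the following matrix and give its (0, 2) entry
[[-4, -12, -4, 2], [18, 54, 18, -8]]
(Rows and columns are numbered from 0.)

R1 -> -1/4·R1
  [  1   3   1  -1/2 ]
  [ 18  54  18    -8 ]
R2 -> R2 − 18·R1
  [ 1  3  1  -1/2 ]
  [ 0  0  0     1 ]
R1 -> R1 + 1/2·R2
  [ 1  3  1  0 ]
  [ 0  0  0  1 ]

1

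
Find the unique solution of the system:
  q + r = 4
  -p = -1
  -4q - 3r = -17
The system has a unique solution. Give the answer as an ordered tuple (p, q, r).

(1, 5, -1)

Form the augmented matrix and row-reduce:
  [  0   1   1  |    4 ]
  [ -1   0   0  |   -1 ]
  [  0  -4  -3  |  -17 ]
Swap R1 and R2.
  [ -1   0   0  |   -1 ]
  [  0   1   1  |    4 ]
  [  0  -4  -3  |  -17 ]
Multiply R1 by -1.
  [ 1   0   0  |    1 ]
  [ 0   1   1  |    4 ]
  [ 0  -4  -3  |  -17 ]
Add 4 times R2 to R3.
  [ 1  0  0  |   1 ]
  [ 0  1  1  |   4 ]
  [ 0  0  1  |  -1 ]
Subtract R3 from R2.
  [ 1  0  0  |   1 ]
  [ 0  1  0  |   5 ]
  [ 0  0  1  |  -1 ]
Reading off the last column: p = 1, q = 5, r = -1.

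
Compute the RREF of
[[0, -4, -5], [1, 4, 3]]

[[1, 0, -2], [0, 1, 5/4]]

Swap R1 and R2.
Multiply R2 by -1/4.
Subtract 4 times R2 from R1.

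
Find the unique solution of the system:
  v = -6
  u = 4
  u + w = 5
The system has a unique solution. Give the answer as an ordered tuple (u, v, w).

(4, -6, 1)

Form the augmented matrix and row-reduce:
  [ 0  1  0  |  -6 ]
  [ 1  0  0  |   4 ]
  [ 1  0  1  |   5 ]
r1 ↔ r2
  [ 1  0  0  |   4 ]
  [ 0  1  0  |  -6 ]
  [ 1  0  1  |   5 ]
r3 ← r3 − r1
  [ 1  0  0  |   4 ]
  [ 0  1  0  |  -6 ]
  [ 0  0  1  |   1 ]
Reading off the last column: u = 4, v = -6, w = 1.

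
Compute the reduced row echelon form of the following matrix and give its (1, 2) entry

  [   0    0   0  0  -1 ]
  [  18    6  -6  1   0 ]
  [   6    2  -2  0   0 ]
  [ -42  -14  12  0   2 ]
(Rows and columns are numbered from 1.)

1/3

R1 <=> R2
R1 := 1/18·R1
R3 := R3 − 6·R1
R4 := R4 + 42·R1
R2 <=> R4
R2 := -1/2·R2
R3 := -3·R3
R4 := -1·R4
R2 := R2 + R4
R2 := R2 + 7/6·R3
R1 := R1 − 1/18·R3
R1 := R1 + 1/3·R2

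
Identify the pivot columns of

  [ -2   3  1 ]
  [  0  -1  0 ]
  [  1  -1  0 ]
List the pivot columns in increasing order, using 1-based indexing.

1, 2, 3

Multiply R1 by -1/2.
  [ 1  -3/2  -1/2 ]
  [ 0    -1     0 ]
  [ 1    -1     0 ]
Subtract R1 from R3.
  [ 1  -3/2  -1/2 ]
  [ 0    -1     0 ]
  [ 0   1/2   1/2 ]
Multiply R2 by -1.
  [ 1  -3/2  -1/2 ]
  [ 0     1     0 ]
  [ 0   1/2   1/2 ]
Subtract 1/2 times R2 from R3.
  [ 1  -3/2  -1/2 ]
  [ 0     1     0 ]
  [ 0     0   1/2 ]
Multiply R3 by 2.
  [ 1  -3/2  -1/2 ]
  [ 0     1     0 ]
  [ 0     0     1 ]
Add 1/2 times R3 to R1.
  [ 1  -3/2  0 ]
  [ 0     1  0 ]
  [ 0     0  1 ]
Add 3/2 times R2 to R1.
  [ 1  0  0 ]
  [ 0  1  0 ]
  [ 0  0  1 ]
Pivot columns are the columns containing a leading 1.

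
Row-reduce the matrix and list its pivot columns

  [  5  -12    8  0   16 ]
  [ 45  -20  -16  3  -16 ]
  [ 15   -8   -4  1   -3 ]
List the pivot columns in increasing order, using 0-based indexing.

0, 1, 3

R1 := 1/5·R1
  [  1  -12/5  8/5  0  16/5 ]
  [ 45    -20  -16  3   -16 ]
  [ 15     -8   -4  1    -3 ]
R2 := R2 − 45·R1
  [  1  -12/5  8/5  0  16/5 ]
  [  0     88  -88  3  -160 ]
  [ 15     -8   -4  1    -3 ]
R3 := R3 − 15·R1
  [ 1  -12/5  8/5  0  16/5 ]
  [ 0     88  -88  3  -160 ]
  [ 0     28  -28  1   -51 ]
R2 := 1/88·R2
  [ 1  -12/5  8/5     0    16/5 ]
  [ 0      1   -1  3/88  -20/11 ]
  [ 0     28  -28     1     -51 ]
R3 := R3 − 28·R2
  [ 1  -12/5  8/5     0    16/5 ]
  [ 0      1   -1  3/88  -20/11 ]
  [ 0      0    0  1/22   -1/11 ]
R3 := 22·R3
  [ 1  -12/5  8/5     0    16/5 ]
  [ 0      1   -1  3/88  -20/11 ]
  [ 0      0    0     1      -2 ]
R2 := R2 − 3/88·R3
  [ 1  -12/5  8/5  0  16/5 ]
  [ 0      1   -1  0  -7/4 ]
  [ 0      0    0  1    -2 ]
R1 := R1 + 12/5·R2
  [ 1  0  -4/5  0    -1 ]
  [ 0  1    -1  0  -7/4 ]
  [ 0  0     0  1    -2 ]
Pivot columns are the columns containing a leading 1.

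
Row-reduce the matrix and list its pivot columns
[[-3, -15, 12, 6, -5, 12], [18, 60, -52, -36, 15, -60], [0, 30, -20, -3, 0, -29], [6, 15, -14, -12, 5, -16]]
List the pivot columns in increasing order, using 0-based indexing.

0, 1, 3, 4

r1 -> -1/3·r1
  [  1   5   -4   -2  5/3   -4 ]
  [ 18  60  -52  -36   15  -60 ]
  [  0  30  -20   -3    0  -29 ]
  [  6  15  -14  -12    5  -16 ]
r2 -> r2 − 18·r1
  [ 1    5   -4   -2  5/3   -4 ]
  [ 0  -30   20    0  -15   12 ]
  [ 0   30  -20   -3    0  -29 ]
  [ 6   15  -14  -12    5  -16 ]
r4 -> r4 − 6·r1
  [ 1    5   -4  -2  5/3   -4 ]
  [ 0  -30   20   0  -15   12 ]
  [ 0   30  -20  -3    0  -29 ]
  [ 0  -15   10   0   -5    8 ]
r2 -> -1/30·r2
  [ 1    5    -4  -2  5/3    -4 ]
  [ 0    1  -2/3   0  1/2  -2/5 ]
  [ 0   30   -20  -3    0   -29 ]
  [ 0  -15    10   0   -5     8 ]
r3 -> r3 − 30·r2
  [ 1    5    -4  -2  5/3    -4 ]
  [ 0    1  -2/3   0  1/2  -2/5 ]
  [ 0    0     0  -3  -15   -17 ]
  [ 0  -15    10   0   -5     8 ]
r4 -> r4 + 15·r2
  [ 1  5    -4  -2  5/3    -4 ]
  [ 0  1  -2/3   0  1/2  -2/5 ]
  [ 0  0     0  -3  -15   -17 ]
  [ 0  0     0   0  5/2     2 ]
r3 -> -1/3·r3
  [ 1  5    -4  -2  5/3    -4 ]
  [ 0  1  -2/3   0  1/2  -2/5 ]
  [ 0  0     0   1    5  17/3 ]
  [ 0  0     0   0  5/2     2 ]
r4 -> 2/5·r4
  [ 1  5    -4  -2  5/3    -4 ]
  [ 0  1  -2/3   0  1/2  -2/5 ]
  [ 0  0     0   1    5  17/3 ]
  [ 0  0     0   0    1   4/5 ]
r3 -> r3 − 5·r4
  [ 1  5    -4  -2  5/3    -4 ]
  [ 0  1  -2/3   0  1/2  -2/5 ]
  [ 0  0     0   1    0   5/3 ]
  [ 0  0     0   0    1   4/5 ]
r2 -> r2 − 1/2·r4
  [ 1  5    -4  -2  5/3    -4 ]
  [ 0  1  -2/3   0    0  -4/5 ]
  [ 0  0     0   1    0   5/3 ]
  [ 0  0     0   0    1   4/5 ]
r1 -> r1 − 5/3·r4
  [ 1  5    -4  -2  0  -16/3 ]
  [ 0  1  -2/3   0  0   -4/5 ]
  [ 0  0     0   1  0    5/3 ]
  [ 0  0     0   0  1    4/5 ]
r1 -> r1 + 2·r3
  [ 1  5    -4  0  0    -2 ]
  [ 0  1  -2/3  0  0  -4/5 ]
  [ 0  0     0  1  0   5/3 ]
  [ 0  0     0  0  1   4/5 ]
r1 -> r1 − 5·r2
  [ 1  0  -2/3  0  0     2 ]
  [ 0  1  -2/3  0  0  -4/5 ]
  [ 0  0     0  1  0   5/3 ]
  [ 0  0     0  0  1   4/5 ]
Pivot columns are the columns containing a leading 1.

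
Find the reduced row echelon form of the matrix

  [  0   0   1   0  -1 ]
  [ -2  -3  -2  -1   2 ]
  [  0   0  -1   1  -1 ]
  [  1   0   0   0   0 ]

R1 <-> R2
  [ -2  -3  -2  -1   2 ]
  [  0   0   1   0  -1 ]
  [  0   0  -1   1  -1 ]
  [  1   0   0   0   0 ]
R1 -> -1/2·R1
  [ 1  3/2   1  1/2  -1 ]
  [ 0    0   1    0  -1 ]
  [ 0    0  -1    1  -1 ]
  [ 1    0   0    0   0 ]
R4 -> R4 − R1
  [ 1   3/2   1   1/2  -1 ]
  [ 0     0   1     0  -1 ]
  [ 0     0  -1     1  -1 ]
  [ 0  -3/2  -1  -1/2   1 ]
R2 <-> R4
  [ 1   3/2   1   1/2  -1 ]
  [ 0  -3/2  -1  -1/2   1 ]
  [ 0     0  -1     1  -1 ]
  [ 0     0   1     0  -1 ]
R2 -> -2/3·R2
  [ 1  3/2    1  1/2    -1 ]
  [ 0    1  2/3  1/3  -2/3 ]
  [ 0    0   -1    1    -1 ]
  [ 0    0    1    0    -1 ]
R3 -> -1·R3
  [ 1  3/2    1  1/2    -1 ]
  [ 0    1  2/3  1/3  -2/3 ]
  [ 0    0    1   -1     1 ]
  [ 0    0    1    0    -1 ]
R4 -> R4 − R3
  [ 1  3/2    1  1/2    -1 ]
  [ 0    1  2/3  1/3  -2/3 ]
  [ 0    0    1   -1     1 ]
  [ 0    0    0    1    -2 ]
R3 -> R3 + R4
  [ 1  3/2    1  1/2    -1 ]
  [ 0    1  2/3  1/3  -2/3 ]
  [ 0    0    1    0    -1 ]
  [ 0    0    0    1    -2 ]
R2 -> R2 − 1/3·R4
  [ 1  3/2    1  1/2  -1 ]
  [ 0    1  2/3    0   0 ]
  [ 0    0    1    0  -1 ]
  [ 0    0    0    1  -2 ]
R1 -> R1 − 1/2·R4
  [ 1  3/2    1  0   0 ]
  [ 0    1  2/3  0   0 ]
  [ 0    0    1  0  -1 ]
  [ 0    0    0  1  -2 ]
R2 -> R2 − 2/3·R3
  [ 1  3/2  1  0    0 ]
  [ 0    1  0  0  2/3 ]
  [ 0    0  1  0   -1 ]
  [ 0    0  0  1   -2 ]
R1 -> R1 − R3
  [ 1  3/2  0  0    1 ]
  [ 0    1  0  0  2/3 ]
  [ 0    0  1  0   -1 ]
  [ 0    0  0  1   -2 ]
R1 -> R1 − 3/2·R2
  [ 1  0  0  0    0 ]
  [ 0  1  0  0  2/3 ]
  [ 0  0  1  0   -1 ]
  [ 0  0  0  1   -2 ]

[[1, 0, 0, 0, 0], [0, 1, 0, 0, 2/3], [0, 0, 1, 0, -1], [0, 0, 0, 1, -2]]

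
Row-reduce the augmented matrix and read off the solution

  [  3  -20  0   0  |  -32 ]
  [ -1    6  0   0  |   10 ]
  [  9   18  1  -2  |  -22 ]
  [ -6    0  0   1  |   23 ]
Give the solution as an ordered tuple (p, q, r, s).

Multiply ρ1 by 1/3.
  [  1  -20/3  0   0  |  -32/3 ]
  [ -1      6  0   0  |     10 ]
  [  9     18  1  -2  |    -22 ]
  [ -6      0  0   1  |     23 ]
Add ρ1 to ρ2.
  [  1  -20/3  0   0  |  -32/3 ]
  [  0   -2/3  0   0  |   -2/3 ]
  [  9     18  1  -2  |    -22 ]
  [ -6      0  0   1  |     23 ]
Subtract 9 times ρ1 from ρ3.
  [  1  -20/3  0   0  |  -32/3 ]
  [  0   -2/3  0   0  |   -2/3 ]
  [  0     78  1  -2  |     74 ]
  [ -6      0  0   1  |     23 ]
Add 6 times ρ1 to ρ4.
  [ 1  -20/3  0   0  |  -32/3 ]
  [ 0   -2/3  0   0  |   -2/3 ]
  [ 0     78  1  -2  |     74 ]
  [ 0    -40  0   1  |    -41 ]
Multiply ρ2 by -3/2.
  [ 1  -20/3  0   0  |  -32/3 ]
  [ 0      1  0   0  |      1 ]
  [ 0     78  1  -2  |     74 ]
  [ 0    -40  0   1  |    -41 ]
Subtract 78 times ρ2 from ρ3.
  [ 1  -20/3  0   0  |  -32/3 ]
  [ 0      1  0   0  |      1 ]
  [ 0      0  1  -2  |     -4 ]
  [ 0    -40  0   1  |    -41 ]
Add 40 times ρ2 to ρ4.
  [ 1  -20/3  0   0  |  -32/3 ]
  [ 0      1  0   0  |      1 ]
  [ 0      0  1  -2  |     -4 ]
  [ 0      0  0   1  |     -1 ]
Add 2 times ρ4 to ρ3.
  [ 1  -20/3  0  0  |  -32/3 ]
  [ 0      1  0  0  |      1 ]
  [ 0      0  1  0  |     -6 ]
  [ 0      0  0  1  |     -1 ]
Add 20/3 times ρ2 to ρ1.
  [ 1  0  0  0  |  -4 ]
  [ 0  1  0  0  |   1 ]
  [ 0  0  1  0  |  -6 ]
  [ 0  0  0  1  |  -1 ]
Reading off the last column: p = -4, q = 1, r = -6, s = -1.

(-4, 1, -6, -1)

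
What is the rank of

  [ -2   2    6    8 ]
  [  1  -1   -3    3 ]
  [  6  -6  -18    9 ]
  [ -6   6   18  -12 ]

ρ1 → -1/2·ρ1
  [  1  -1   -3   -4 ]
  [  1  -1   -3    3 ]
  [  6  -6  -18    9 ]
  [ -6   6   18  -12 ]
ρ2 → ρ2 − ρ1
  [  1  -1   -3   -4 ]
  [  0   0    0    7 ]
  [  6  -6  -18    9 ]
  [ -6   6   18  -12 ]
ρ3 → ρ3 − 6·ρ1
  [  1  -1  -3   -4 ]
  [  0   0   0    7 ]
  [  0   0   0   33 ]
  [ -6   6  18  -12 ]
ρ4 → ρ4 + 6·ρ1
  [ 1  -1  -3   -4 ]
  [ 0   0   0    7 ]
  [ 0   0   0   33 ]
  [ 0   0   0  -36 ]
ρ2 → 1/7·ρ2
  [ 1  -1  -3   -4 ]
  [ 0   0   0    1 ]
  [ 0   0   0   33 ]
  [ 0   0   0  -36 ]
ρ3 → ρ3 − 33·ρ2
  [ 1  -1  -3   -4 ]
  [ 0   0   0    1 ]
  [ 0   0   0    0 ]
  [ 0   0   0  -36 ]
ρ4 → ρ4 + 36·ρ2
  [ 1  -1  -3  -4 ]
  [ 0   0   0   1 ]
  [ 0   0   0   0 ]
  [ 0   0   0   0 ]
ρ1 → ρ1 + 4·ρ2
  [ 1  -1  -3  0 ]
  [ 0   0   0  1 ]
  [ 0   0   0  0 ]
  [ 0   0   0  0 ]
The reduced form has 2 nonzero rows.

rank = 2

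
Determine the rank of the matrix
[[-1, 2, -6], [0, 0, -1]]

ρ1 := -1·ρ1
ρ2 := -1·ρ2
ρ1 := ρ1 − 6·ρ2
The reduced form has 2 nonzero rows.

rank = 2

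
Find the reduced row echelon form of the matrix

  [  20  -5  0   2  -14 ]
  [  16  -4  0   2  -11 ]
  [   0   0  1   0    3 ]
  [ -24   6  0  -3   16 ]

[[1, -1/4, 0, 0, 0], [0, 0, 1, 0, 0], [0, 0, 0, 1, 0], [0, 0, 0, 0, 1]]

ρ1 := 1/20·ρ1
  [   1  -1/4  0  1/10  -7/10 ]
  [  16    -4  0     2    -11 ]
  [   0     0  1     0      3 ]
  [ -24     6  0    -3     16 ]
ρ2 := ρ2 − 16·ρ1
  [   1  -1/4  0  1/10  -7/10 ]
  [   0     0  0   2/5    1/5 ]
  [   0     0  1     0      3 ]
  [ -24     6  0    -3     16 ]
ρ4 := ρ4 + 24·ρ1
  [ 1  -1/4  0  1/10  -7/10 ]
  [ 0     0  0   2/5    1/5 ]
  [ 0     0  1     0      3 ]
  [ 0     0  0  -3/5   -4/5 ]
ρ2 <-> ρ3
  [ 1  -1/4  0  1/10  -7/10 ]
  [ 0     0  1     0      3 ]
  [ 0     0  0   2/5    1/5 ]
  [ 0     0  0  -3/5   -4/5 ]
ρ3 := 5/2·ρ3
  [ 1  -1/4  0  1/10  -7/10 ]
  [ 0     0  1     0      3 ]
  [ 0     0  0     1    1/2 ]
  [ 0     0  0  -3/5   -4/5 ]
ρ4 := ρ4 + 3/5·ρ3
  [ 1  -1/4  0  1/10  -7/10 ]
  [ 0     0  1     0      3 ]
  [ 0     0  0     1    1/2 ]
  [ 0     0  0     0   -1/2 ]
ρ4 := -2·ρ4
  [ 1  -1/4  0  1/10  -7/10 ]
  [ 0     0  1     0      3 ]
  [ 0     0  0     1    1/2 ]
  [ 0     0  0     0      1 ]
ρ3 := ρ3 − 1/2·ρ4
  [ 1  -1/4  0  1/10  -7/10 ]
  [ 0     0  1     0      3 ]
  [ 0     0  0     1      0 ]
  [ 0     0  0     0      1 ]
ρ2 := ρ2 − 3·ρ4
  [ 1  -1/4  0  1/10  -7/10 ]
  [ 0     0  1     0      0 ]
  [ 0     0  0     1      0 ]
  [ 0     0  0     0      1 ]
ρ1 := ρ1 + 7/10·ρ4
  [ 1  -1/4  0  1/10  0 ]
  [ 0     0  1     0  0 ]
  [ 0     0  0     1  0 ]
  [ 0     0  0     0  1 ]
ρ1 := ρ1 − 1/10·ρ3
  [ 1  -1/4  0  0  0 ]
  [ 0     0  1  0  0 ]
  [ 0     0  0  1  0 ]
  [ 0     0  0  0  1 ]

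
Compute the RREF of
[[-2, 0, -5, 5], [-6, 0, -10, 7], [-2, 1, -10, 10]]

[[1, 0, 0, 3/2], [0, 1, 0, -3], [0, 0, 1, -8/5]]

R1 -> -1/2·R1
R2 -> R2 + 6·R1
R3 -> R3 + 2·R1
R2 ↔ R3
R3 -> 1/5·R3
R2 -> R2 + 5·R3
R1 -> R1 − 5/2·R3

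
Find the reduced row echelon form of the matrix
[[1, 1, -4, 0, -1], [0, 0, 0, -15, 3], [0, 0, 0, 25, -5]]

[[1, 1, -4, 0, -1], [0, 0, 0, 1, -1/5], [0, 0, 0, 0, 0]]

R2 := -1/15·R2
R3 := R3 − 25·R2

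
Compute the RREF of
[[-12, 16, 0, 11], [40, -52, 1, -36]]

[[1, 0, 1, -1/4], [0, 1, 3/4, 1/2]]

R1 -> -1/12·R1
  [  1  -4/3  0  -11/12 ]
  [ 40   -52  1     -36 ]
R2 -> R2 − 40·R1
  [ 1  -4/3  0  -11/12 ]
  [ 0   4/3  1     2/3 ]
R2 -> 3/4·R2
  [ 1  -4/3    0  -11/12 ]
  [ 0     1  3/4     1/2 ]
R1 -> R1 + 4/3·R2
  [ 1  0    1  -1/4 ]
  [ 0  1  3/4   1/2 ]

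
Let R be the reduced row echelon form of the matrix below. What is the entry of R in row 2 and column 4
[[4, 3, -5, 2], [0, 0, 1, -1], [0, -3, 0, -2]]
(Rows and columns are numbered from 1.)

2/3

r1 -> 1/4·r1
  [ 1  3/4  -5/4  1/2 ]
  [ 0    0     1   -1 ]
  [ 0   -3     0   -2 ]
r2 <-> r3
  [ 1  3/4  -5/4  1/2 ]
  [ 0   -3     0   -2 ]
  [ 0    0     1   -1 ]
r2 -> -1/3·r2
  [ 1  3/4  -5/4  1/2 ]
  [ 0    1     0  2/3 ]
  [ 0    0     1   -1 ]
r1 -> r1 + 5/4·r3
  [ 1  3/4  0  -3/4 ]
  [ 0    1  0   2/3 ]
  [ 0    0  1    -1 ]
r1 -> r1 − 3/4·r2
  [ 1  0  0  -5/4 ]
  [ 0  1  0   2/3 ]
  [ 0  0  1    -1 ]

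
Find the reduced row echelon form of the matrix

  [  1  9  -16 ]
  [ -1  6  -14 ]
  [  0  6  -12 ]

r2 → r2 + r1
r2 → 1/15·r2
r3 → r3 − 6·r2
r1 → r1 − 9·r2

[[1, 0, 2], [0, 1, -2], [0, 0, 0]]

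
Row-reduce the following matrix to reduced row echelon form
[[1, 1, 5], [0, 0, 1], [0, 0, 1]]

R3 -> R3 − R2
  [ 1  1  5 ]
  [ 0  0  1 ]
  [ 0  0  0 ]
R1 -> R1 − 5·R2
  [ 1  1  0 ]
  [ 0  0  1 ]
  [ 0  0  0 ]

[[1, 1, 0], [0, 0, 1], [0, 0, 0]]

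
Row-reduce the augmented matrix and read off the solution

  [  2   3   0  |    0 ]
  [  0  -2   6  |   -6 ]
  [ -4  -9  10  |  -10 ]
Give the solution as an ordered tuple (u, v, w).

R1 → 1/2·R1
  [  1  3/2   0  |    0 ]
  [  0   -2   6  |   -6 ]
  [ -4   -9  10  |  -10 ]
R3 → R3 + 4·R1
  [ 1  3/2   0  |    0 ]
  [ 0   -2   6  |   -6 ]
  [ 0   -3  10  |  -10 ]
R2 → -1/2·R2
  [ 1  3/2   0  |    0 ]
  [ 0    1  -3  |    3 ]
  [ 0   -3  10  |  -10 ]
R3 → R3 + 3·R2
  [ 1  3/2   0  |   0 ]
  [ 0    1  -3  |   3 ]
  [ 0    0   1  |  -1 ]
R2 → R2 + 3·R3
  [ 1  3/2  0  |   0 ]
  [ 0    1  0  |   0 ]
  [ 0    0  1  |  -1 ]
R1 → R1 − 3/2·R2
  [ 1  0  0  |   0 ]
  [ 0  1  0  |   0 ]
  [ 0  0  1  |  -1 ]
Reading off the last column: u = 0, v = 0, w = -1.

(0, 0, -1)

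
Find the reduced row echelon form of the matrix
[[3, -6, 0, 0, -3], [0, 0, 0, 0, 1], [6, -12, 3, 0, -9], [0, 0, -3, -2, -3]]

[[1, -2, 0, 0, 0], [0, 0, 1, 0, 0], [0, 0, 0, 1, 0], [0, 0, 0, 0, 1]]

Multiply ρ1 by 1/3.
  [ 1   -2   0   0  -1 ]
  [ 0    0   0   0   1 ]
  [ 6  -12   3   0  -9 ]
  [ 0    0  -3  -2  -3 ]
Subtract 6 times ρ1 from ρ3.
  [ 1  -2   0   0  -1 ]
  [ 0   0   0   0   1 ]
  [ 0   0   3   0  -3 ]
  [ 0   0  -3  -2  -3 ]
Swap ρ2 and ρ3.
  [ 1  -2   0   0  -1 ]
  [ 0   0   3   0  -3 ]
  [ 0   0   0   0   1 ]
  [ 0   0  -3  -2  -3 ]
Multiply ρ2 by 1/3.
  [ 1  -2   0   0  -1 ]
  [ 0   0   1   0  -1 ]
  [ 0   0   0   0   1 ]
  [ 0   0  -3  -2  -3 ]
Add 3 times ρ2 to ρ4.
  [ 1  -2  0   0  -1 ]
  [ 0   0  1   0  -1 ]
  [ 0   0  0   0   1 ]
  [ 0   0  0  -2  -6 ]
Swap ρ3 and ρ4.
  [ 1  -2  0   0  -1 ]
  [ 0   0  1   0  -1 ]
  [ 0   0  0  -2  -6 ]
  [ 0   0  0   0   1 ]
Multiply ρ3 by -1/2.
  [ 1  -2  0  0  -1 ]
  [ 0   0  1  0  -1 ]
  [ 0   0  0  1   3 ]
  [ 0   0  0  0   1 ]
Subtract 3 times ρ4 from ρ3.
  [ 1  -2  0  0  -1 ]
  [ 0   0  1  0  -1 ]
  [ 0   0  0  1   0 ]
  [ 0   0  0  0   1 ]
Add ρ4 to ρ2.
  [ 1  -2  0  0  -1 ]
  [ 0   0  1  0   0 ]
  [ 0   0  0  1   0 ]
  [ 0   0  0  0   1 ]
Add ρ4 to ρ1.
  [ 1  -2  0  0  0 ]
  [ 0   0  1  0  0 ]
  [ 0   0  0  1  0 ]
  [ 0   0  0  0  1 ]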